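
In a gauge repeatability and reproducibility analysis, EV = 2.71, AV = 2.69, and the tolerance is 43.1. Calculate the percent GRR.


GRR = sqrt(EV^2 + AV^2) = sqrt(2.71^2 + 2.69^2) = 3.8184028
%GRR = GRR / tol * 100 = 3.8184028 / 43.1 * 100
%GRR = 8.8594

8.8594


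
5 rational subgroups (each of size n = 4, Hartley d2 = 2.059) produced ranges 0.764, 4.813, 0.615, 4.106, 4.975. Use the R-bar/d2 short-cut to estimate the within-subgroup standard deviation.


R_bar = (0.764 + 4.813 + 0.615 + 4.106 + 4.975) / 5
R_bar = 15.273 / 5 = 3.0546
sigma_hat = R_bar / d2 = 3.0546 / 2.059 = 1.4835

1.4835


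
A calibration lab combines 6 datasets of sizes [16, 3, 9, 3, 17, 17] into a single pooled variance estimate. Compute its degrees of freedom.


nu = sum_i (n_i - 1)
nu = ((16 - 1) + (3 - 1) + (9 - 1) + (3 - 1) + (17 - 1) + (17 - 1))
nu = 15 + 2 + 8 + 2 + 16 + 16
nu = 59

59


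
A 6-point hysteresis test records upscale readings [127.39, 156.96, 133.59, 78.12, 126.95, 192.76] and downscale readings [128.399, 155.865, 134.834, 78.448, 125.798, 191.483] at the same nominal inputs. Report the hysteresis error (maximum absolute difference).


|127.39 - 128.399| = 1.0090
|156.96 - 155.865| = 1.0950
|133.59 - 134.834| = 1.2440
|78.12 - 78.448| = 0.3280
|126.95 - 125.798| = 1.1520
|192.76 - 191.483| = 1.2770
hysteresis = max(diffs) = 1.2770

1.2770


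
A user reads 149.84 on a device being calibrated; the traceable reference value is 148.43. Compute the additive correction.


Correction = standard - reading
= 148.43 - 149.84
= -1.4100

-1.4100


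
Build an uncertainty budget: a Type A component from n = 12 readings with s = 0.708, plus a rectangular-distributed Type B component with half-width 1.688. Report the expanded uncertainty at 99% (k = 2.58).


u_A = s / sqrt(n) = 0.708 / sqrt(12) = 0.204382
u_B = half_width / sqrt(3) = 1.688 / sqrt(3) = 0.97456725
uc = sqrt(u_A^2 + u_B^2) = sqrt(0.204382^2 + 0.97456725^2) = 0.99576771
U = k * uc = 2.58 * 0.99576771
U = 2.5691

2.5691


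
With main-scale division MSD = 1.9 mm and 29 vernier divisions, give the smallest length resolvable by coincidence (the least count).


LC = MSD / n_div
= 1.9 / 29
= 0.0655

0.0655


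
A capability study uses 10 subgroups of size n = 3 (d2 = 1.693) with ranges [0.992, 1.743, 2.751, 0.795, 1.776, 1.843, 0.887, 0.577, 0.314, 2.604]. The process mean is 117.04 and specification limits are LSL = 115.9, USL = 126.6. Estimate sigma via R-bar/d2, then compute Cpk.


R_bar = (0.992 + 1.743 + 2.751 + 0.795 + 1.776 + 1.843 + 0.887 + 0.577 + 0.314 + 2.604) / 10 = 1.4282
sigma = R_bar / d2 = 1.4282 / 1.693 = 0.84359126
Cp = (USL - LSL)/(6*sigma) = (126.6 - 115.9)/(6*0.84359126) = 2.1140
Cpu = (126.6 - 117.04)/(3*0.84359126) = 3.7775
Cpl = (117.04 - 115.9)/(3*0.84359126) = 0.4505
Cpk = min(Cpu, Cpl) = 0.4505

0.4505


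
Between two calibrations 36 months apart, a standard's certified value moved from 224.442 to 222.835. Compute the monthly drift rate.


rate = (v2 - v1) / months
= (222.835 - 224.442) / 36
= -1.6070 / 36
= -0.0446

-0.0446


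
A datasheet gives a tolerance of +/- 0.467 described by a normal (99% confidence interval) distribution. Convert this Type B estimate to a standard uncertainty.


u_B = half_width / 2.576
u_B = 0.467 / 2.576
u_B = 0.1813

0.1813


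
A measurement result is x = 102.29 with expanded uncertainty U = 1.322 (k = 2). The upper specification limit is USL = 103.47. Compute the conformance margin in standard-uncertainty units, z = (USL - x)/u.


u = U / k = 1.322 / 2 = 0.661
margin = |USL - x| = |103.47 - 102.29| = 1.18
z = margin / u = 1.18 / 0.661
z = 1.7852

1.7852


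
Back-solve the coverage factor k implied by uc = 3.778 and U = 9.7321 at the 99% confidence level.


k = U / uc
k = 9.7321 / 3.778
k = 2.576

2.576


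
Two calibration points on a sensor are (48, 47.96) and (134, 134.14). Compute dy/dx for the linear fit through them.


slope = (y2 - y1) / (x2 - x1)
= (134.14 - 47.96) / (134 - 48)
= 86.1800 / 86
= 1.0021

1.0021


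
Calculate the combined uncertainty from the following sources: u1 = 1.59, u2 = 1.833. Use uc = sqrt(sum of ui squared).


uc = sqrt(1.59^2 + 1.833^2)
uc = sqrt(5.887989)
uc = 2.4265

2.4265


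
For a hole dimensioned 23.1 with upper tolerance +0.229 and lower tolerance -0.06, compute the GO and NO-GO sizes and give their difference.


GO = nominal - lower_tol (smallest hole = maximum material condition)
GO = 23.1 - 0.06 = 23.04
NO-GO = nominal + upper_tol (largest hole = least material condition)
NO-GO = 23.1 + 0.229 = 23.329
spread = NO-GO - GO = 23.329 - 23.04 = 0.2890

0.2890


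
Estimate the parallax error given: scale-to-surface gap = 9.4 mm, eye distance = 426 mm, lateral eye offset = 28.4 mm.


error = h * offset / d
= 9.4 * 28.4 / 426
= 0.6267

0.6267


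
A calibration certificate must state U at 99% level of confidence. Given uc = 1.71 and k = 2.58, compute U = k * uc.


U = k * uc
U = 2.58 * 1.71
U = 4.4118

4.4118


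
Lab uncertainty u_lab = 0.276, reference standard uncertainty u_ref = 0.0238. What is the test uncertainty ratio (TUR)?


TUR = u_lab / u_ref
= 0.276 / 0.0238
= 11.5966

11.5966


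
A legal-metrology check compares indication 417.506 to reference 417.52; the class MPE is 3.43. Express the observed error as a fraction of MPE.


e = indication - reference = 417.506 - 417.52 = -0.0140
|e| = 0.0140
ratio = |e| / MPE = 0.0140 / 3.43
ratio = 0.0041

0.0041


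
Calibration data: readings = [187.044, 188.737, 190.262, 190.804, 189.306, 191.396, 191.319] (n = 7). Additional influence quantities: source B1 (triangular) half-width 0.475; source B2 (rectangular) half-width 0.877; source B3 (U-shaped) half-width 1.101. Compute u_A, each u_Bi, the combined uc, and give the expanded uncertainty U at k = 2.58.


mean = (187.044 + 188.737 + 190.262 + 190.804 + 189.306 + 191.396 + 191.319) / 7 = 189.8382857
s = sqrt(sum((x - mean)^2)/(n-1)) = 1.5829991
u_A = s / sqrt(n) = 1.5829991 / sqrt(7) = 0.59831742
u_B1 = 0.475 / sqrt(6) = 0.19391794
u_B2 = 0.877 / sqrt(3) = 0.50633619
u_B3 = 1.101 / sqrt(2) = 0.77852457
uc = sqrt(0.59831742^2 + 0.19391794^2 + 0.50633619^2 + 0.77852457^2) = 1.1216349
U = k * uc = 2.58 * 1.1216349
U = 2.8938

2.8938


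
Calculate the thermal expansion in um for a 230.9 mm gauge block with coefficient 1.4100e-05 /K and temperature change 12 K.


dL = L * alpha * dT
= 230.9 * 1.4100e-05 * 12
= 0.0390683 mm
dL_um = 0.0390683 * 1000 = 39.0683 um

39.0683


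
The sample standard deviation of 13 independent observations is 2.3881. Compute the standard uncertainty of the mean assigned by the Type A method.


u_A = s / sqrt(n)
u_A = 2.3881 / sqrt(13)
u_A = 2.3881 / 3.6055513
u_A = 0.6623

0.6623


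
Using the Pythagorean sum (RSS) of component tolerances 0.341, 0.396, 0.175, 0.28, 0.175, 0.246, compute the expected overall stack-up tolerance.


RSS = sqrt(0.341^2 + 0.396^2 + 0.175^2 + 0.28^2 + 0.175^2 + 0.246^2)
= sqrt(0.473263)
= 0.6879

0.6879


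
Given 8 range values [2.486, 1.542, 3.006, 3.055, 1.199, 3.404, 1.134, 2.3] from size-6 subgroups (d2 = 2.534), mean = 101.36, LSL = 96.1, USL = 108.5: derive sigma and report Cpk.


R_bar = (2.486 + 1.542 + 3.006 + 3.055 + 1.199 + 3.404 + 1.134 + 2.3) / 8 = 2.26575
sigma = R_bar / d2 = 2.26575 / 2.534 = 0.8941397
Cp = (USL - LSL)/(6*sigma) = (108.5 - 96.1)/(6*0.8941397) = 2.3113
Cpu = (108.5 - 101.36)/(3*0.8941397) = 2.6618
Cpl = (101.36 - 96.1)/(3*0.8941397) = 1.9609
Cpk = min(Cpu, Cpl) = 1.9609

1.9609


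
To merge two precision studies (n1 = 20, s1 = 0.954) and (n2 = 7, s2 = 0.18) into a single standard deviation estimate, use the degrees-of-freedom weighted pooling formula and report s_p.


s_p = sqrt(((n1-1)*s1^2 + (n2-1)*s2^2) / (n1+n2-2))
numerator = (20-1)*0.954^2 + (7-1)*0.18^2 = 17.292204 + 0.1944 = 17.486604
denominator = 20 + 7 - 2 = 25
s_p^2 = 17.486604 / 25 = 0.69946416
s_p = sqrt(0.69946416) = 0.8363

0.8363


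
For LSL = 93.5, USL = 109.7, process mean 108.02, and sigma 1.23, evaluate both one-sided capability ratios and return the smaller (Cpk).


Cpu = (USL - mean) / (3*sigma) = (109.7 - 108.02) / (3*1.23) = 0.4553
Cpl = (mean - LSL) / (3*sigma) = (108.02 - 93.5) / (3*1.23) = 3.9350
Cpk = min(Cpu, Cpl) = 0.4553

0.4553


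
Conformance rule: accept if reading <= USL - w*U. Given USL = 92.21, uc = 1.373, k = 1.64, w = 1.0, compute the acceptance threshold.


U = k * uc = 1.64 * 1.373 = 2.25172
guard band g = w * U = 1.0 * 2.25172 = 2.25172
AL = USL - g = 92.21 - 2.25172
AL = 89.9583

89.9583


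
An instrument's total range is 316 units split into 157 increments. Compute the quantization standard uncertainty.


resolution = range / divisions
resolution = 316 / 157 = 2.0127389
u_res = resolution / (2*sqrt(3))
u_res = 2.0127389 / 3.4641016
u_res = 0.5810

0.5810


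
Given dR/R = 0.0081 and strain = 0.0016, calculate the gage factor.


GF = (dR/R) / epsilon
= 0.0081 / 0.0016
= 5.0625

5.0625


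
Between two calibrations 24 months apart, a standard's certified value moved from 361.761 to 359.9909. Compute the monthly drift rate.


rate = (v2 - v1) / months
= (359.9909 - 361.761) / 24
= -1.7701 / 24
= -0.0738

-0.0738


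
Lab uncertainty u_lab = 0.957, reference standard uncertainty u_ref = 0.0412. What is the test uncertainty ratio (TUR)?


TUR = u_lab / u_ref
= 0.957 / 0.0412
= 23.2282

23.2282


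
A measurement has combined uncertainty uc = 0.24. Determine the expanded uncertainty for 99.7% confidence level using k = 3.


U = k * uc
U = 3 * 0.24
U = 0.7200

0.7200


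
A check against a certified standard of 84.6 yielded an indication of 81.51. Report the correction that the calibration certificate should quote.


Correction = standard - reading
= 84.6 - 81.51
= 3.0900

3.0900


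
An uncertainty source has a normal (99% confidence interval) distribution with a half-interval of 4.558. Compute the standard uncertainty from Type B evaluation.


u_B = half_width / 2.576
u_B = 4.558 / 2.576
u_B = 1.7694

1.7694


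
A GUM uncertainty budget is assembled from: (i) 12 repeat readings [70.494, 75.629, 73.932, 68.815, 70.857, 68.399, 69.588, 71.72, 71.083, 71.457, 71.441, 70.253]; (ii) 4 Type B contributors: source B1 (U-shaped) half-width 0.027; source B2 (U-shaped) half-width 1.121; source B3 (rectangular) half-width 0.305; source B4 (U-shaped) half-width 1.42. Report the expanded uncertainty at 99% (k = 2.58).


mean = (70.494 + 75.629 + 73.932 + 68.815 + 70.857 + 68.399 + 69.588 + 71.72 + 71.083 + 71.457 + 71.441 + 70.253) / 12 = 71.139
s = sqrt(sum((x - mean)^2)/(n-1)) = 2.0245919
u_A = s / sqrt(n) = 2.0245919 / sqrt(12) = 0.58444934
u_B1 = 0.027 / sqrt(2) = 0.019091883
u_B2 = 1.121 / sqrt(2) = 0.7926667
u_B3 = 0.305 / sqrt(3) = 0.17609183
u_B4 = 1.42 / sqrt(2) = 1.0040916
uc = sqrt(0.58444934^2 + 0.019091883^2 + 0.7926667^2 + 0.17609183^2 + 1.0040916^2) = 1.4175593
U = k * uc = 2.58 * 1.4175593
U = 3.6573

3.6573


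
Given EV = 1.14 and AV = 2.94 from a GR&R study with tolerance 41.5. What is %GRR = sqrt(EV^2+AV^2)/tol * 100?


GRR = sqrt(EV^2 + AV^2) = sqrt(1.14^2 + 2.94^2) = 3.153284
%GRR = GRR / tol * 100 = 3.153284 / 41.5 * 100
%GRR = 7.5983

7.5983


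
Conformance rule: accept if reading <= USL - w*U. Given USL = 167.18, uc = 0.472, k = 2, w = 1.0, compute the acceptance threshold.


U = k * uc = 2 * 0.472 = 0.944
guard band g = w * U = 1.0 * 0.944 = 0.944
AL = USL - g = 167.18 - 0.944
AL = 166.2360

166.2360


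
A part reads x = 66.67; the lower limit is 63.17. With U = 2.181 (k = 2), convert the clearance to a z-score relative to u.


u = U / k = 2.181 / 2 = 1.0905
margin = |LSL - x| = |63.17 - 66.67| = 3.5
z = margin / u = 3.5 / 1.0905
z = 3.2095

3.2095


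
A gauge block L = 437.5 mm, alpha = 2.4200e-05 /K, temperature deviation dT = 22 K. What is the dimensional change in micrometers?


dL = L * alpha * dT
= 437.5 * 2.4200e-05 * 22
= 0.2329250 mm
dL_um = 0.2329250 * 1000 = 232.9250 um

232.9250


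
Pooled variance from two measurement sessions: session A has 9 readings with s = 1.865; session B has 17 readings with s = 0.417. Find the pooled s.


s_p = sqrt(((n1-1)*s1^2 + (n2-1)*s2^2) / (n1+n2-2))
numerator = (9-1)*1.865^2 + (17-1)*0.417^2 = 27.8258 + 2.782224 = 30.608024
denominator = 9 + 17 - 2 = 24
s_p^2 = 30.608024 / 24 = 1.2753343
s_p = sqrt(1.2753343) = 1.1293

1.1293


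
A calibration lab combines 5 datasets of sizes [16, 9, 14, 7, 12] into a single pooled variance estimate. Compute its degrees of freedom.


nu = sum_i (n_i - 1)
nu = ((16 - 1) + (9 - 1) + (14 - 1) + (7 - 1) + (12 - 1))
nu = 15 + 8 + 13 + 6 + 11
nu = 53

53


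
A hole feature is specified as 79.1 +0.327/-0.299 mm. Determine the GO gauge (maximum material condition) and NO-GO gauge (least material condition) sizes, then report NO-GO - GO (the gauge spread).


GO = nominal - lower_tol (smallest hole = maximum material condition)
GO = 79.1 - 0.299 = 78.801
NO-GO = nominal + upper_tol (largest hole = least material condition)
NO-GO = 79.1 + 0.327 = 79.427
spread = NO-GO - GO = 79.427 - 78.801 = 0.6260

0.6260


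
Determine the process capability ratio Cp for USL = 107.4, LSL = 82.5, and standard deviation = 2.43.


Cp = (USL - LSL) / (6 * sigma)
= (107.4 - 82.5) / (6 * 2.43)
= 24.9000 / 14.5800
= 1.7078

1.7078


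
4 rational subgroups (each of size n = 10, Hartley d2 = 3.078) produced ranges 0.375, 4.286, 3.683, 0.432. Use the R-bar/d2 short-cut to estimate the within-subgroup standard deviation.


R_bar = (0.375 + 4.286 + 3.683 + 0.432) / 4
R_bar = 8.776 / 4 = 2.194
sigma_hat = R_bar / d2 = 2.194 / 3.078 = 0.7128

0.7128


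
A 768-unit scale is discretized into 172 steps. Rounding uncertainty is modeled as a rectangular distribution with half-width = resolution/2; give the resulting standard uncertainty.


resolution = range / divisions
resolution = 768 / 172 = 4.4651163
u_res = resolution / (2*sqrt(3))
u_res = 4.4651163 / 3.4641016
u_res = 1.2890

1.2890


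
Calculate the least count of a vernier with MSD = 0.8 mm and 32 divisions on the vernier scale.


LC = MSD / n_div
= 0.8 / 32
= 0.0250

0.0250


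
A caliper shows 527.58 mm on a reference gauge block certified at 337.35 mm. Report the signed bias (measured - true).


Systematic error = measured - true
= 527.58 - 337.35
= 190.2300

190.2300


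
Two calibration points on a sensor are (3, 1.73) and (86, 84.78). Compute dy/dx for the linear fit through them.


slope = (y2 - y1) / (x2 - x1)
= (84.78 - 1.73) / (86 - 3)
= 83.0500 / 83
= 1.0006

1.0006


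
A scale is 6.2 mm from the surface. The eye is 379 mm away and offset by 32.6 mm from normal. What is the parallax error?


error = h * offset / d
= 6.2 * 32.6 / 379
= 0.5333

0.5333


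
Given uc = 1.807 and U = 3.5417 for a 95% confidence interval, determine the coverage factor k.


k = U / uc
k = 3.5417 / 1.807
k = 1.96

1.96


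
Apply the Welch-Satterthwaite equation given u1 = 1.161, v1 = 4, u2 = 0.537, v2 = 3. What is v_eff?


uc = sqrt(u1^2 + u2^2) = sqrt(1.161^2 + 0.537^2) = 1.2791755
v_eff = uc^4 / (u1^4/v1 + u2^4/v2)
= 1.2791755^4 / (1.161^4/4 + 0.537^4/3)
= 2.6774448 / 0.48194165
v_eff = 5.5555

5.5555


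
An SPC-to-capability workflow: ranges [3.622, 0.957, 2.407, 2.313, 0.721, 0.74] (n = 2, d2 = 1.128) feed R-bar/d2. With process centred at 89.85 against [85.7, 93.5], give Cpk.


R_bar = (3.622 + 0.957 + 2.407 + 2.313 + 0.721 + 0.74) / 6 = 1.7933333
sigma = R_bar / d2 = 1.7933333 / 1.128 = 1.5898345
Cp = (USL - LSL)/(6*sigma) = (93.5 - 85.7)/(6*1.5898345) = 0.8177
Cpu = (93.5 - 89.85)/(3*1.5898345) = 0.7653
Cpl = (89.85 - 85.7)/(3*1.5898345) = 0.8701
Cpk = min(Cpu, Cpl) = 0.7653

0.7653


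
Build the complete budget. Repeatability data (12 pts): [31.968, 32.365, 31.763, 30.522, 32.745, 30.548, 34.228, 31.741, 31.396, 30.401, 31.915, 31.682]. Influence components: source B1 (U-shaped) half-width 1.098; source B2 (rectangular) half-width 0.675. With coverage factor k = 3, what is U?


mean = (31.968 + 32.365 + 31.763 + 30.522 + 32.745 + 30.548 + 34.228 + 31.741 + 31.396 + 30.401 + 31.915 + 31.682) / 12 = 31.77283333
s = sqrt(sum((x - mean)^2)/(n-1)) = 1.0651507
u_A = s / sqrt(n) = 1.0651507 / sqrt(12) = 0.30748252
u_B1 = 1.098 / sqrt(2) = 0.77640325
u_B2 = 0.675 / sqrt(3) = 0.38971143
uc = sqrt(0.30748252^2 + 0.77640325^2 + 0.38971143^2) = 0.92153269
U = k * uc = 3 * 0.92153269
U = 2.7646

2.7646


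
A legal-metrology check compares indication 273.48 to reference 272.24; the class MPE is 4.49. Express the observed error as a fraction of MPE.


e = indication - reference = 273.48 - 272.24 = 1.2400
|e| = 1.2400
ratio = |e| / MPE = 1.2400 / 4.49
ratio = 0.2762

0.2762


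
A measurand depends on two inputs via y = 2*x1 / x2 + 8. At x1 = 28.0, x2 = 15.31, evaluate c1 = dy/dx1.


y = 2*x1 / x2 + 8
dy/dx1 = 2/x2
Evaluate at x2 = 15.31: c1 = 2 / 15.31
c1 = 0.1306

0.1306


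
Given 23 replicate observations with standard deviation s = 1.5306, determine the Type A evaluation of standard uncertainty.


u_A = s / sqrt(n)
u_A = 1.5306 / sqrt(23)
u_A = 1.5306 / 4.7958315
u_A = 0.3192

0.3192


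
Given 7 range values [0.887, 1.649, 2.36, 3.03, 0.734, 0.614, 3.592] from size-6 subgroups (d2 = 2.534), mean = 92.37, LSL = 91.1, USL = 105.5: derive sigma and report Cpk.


R_bar = (0.887 + 1.649 + 2.36 + 3.03 + 0.734 + 0.614 + 3.592) / 7 = 1.838
sigma = R_bar / d2 = 1.838 / 2.534 = 0.72533544
Cp = (USL - LSL)/(6*sigma) = (105.5 - 91.1)/(6*0.72533544) = 3.3088
Cpu = (105.5 - 92.37)/(3*0.72533544) = 6.0340
Cpl = (92.37 - 91.1)/(3*0.72533544) = 0.5836
Cpk = min(Cpu, Cpl) = 0.5836

0.5836


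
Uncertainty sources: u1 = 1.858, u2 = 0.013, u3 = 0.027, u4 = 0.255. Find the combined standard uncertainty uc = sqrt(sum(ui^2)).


uc = sqrt(1.858^2 + 0.013^2 + 0.027^2 + 0.255^2)
uc = sqrt(3.518087)
uc = 1.8757

1.8757


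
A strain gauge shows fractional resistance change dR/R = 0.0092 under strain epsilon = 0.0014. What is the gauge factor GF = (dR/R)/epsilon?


GF = (dR/R) / epsilon
= 0.0092 / 0.0014
= 6.5714

6.5714


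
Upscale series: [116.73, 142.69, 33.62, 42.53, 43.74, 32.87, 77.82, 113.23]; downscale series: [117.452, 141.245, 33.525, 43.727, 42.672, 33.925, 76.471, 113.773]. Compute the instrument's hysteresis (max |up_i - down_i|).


|116.73 - 117.452| = 0.7220
|142.69 - 141.245| = 1.4450
|33.62 - 33.525| = 0.0950
|42.53 - 43.727| = 1.1970
|43.74 - 42.672| = 1.0680
|32.87 - 33.925| = 1.0550
|77.82 - 76.471| = 1.3490
|113.23 - 113.773| = 0.5430
hysteresis = max(diffs) = 1.4450

1.4450


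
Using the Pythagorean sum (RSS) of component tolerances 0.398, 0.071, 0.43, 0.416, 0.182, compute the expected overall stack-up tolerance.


RSS = sqrt(0.398^2 + 0.071^2 + 0.43^2 + 0.416^2 + 0.182^2)
= sqrt(0.554525)
= 0.7447

0.7447


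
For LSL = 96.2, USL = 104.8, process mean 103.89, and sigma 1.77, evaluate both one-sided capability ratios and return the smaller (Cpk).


Cpu = (USL - mean) / (3*sigma) = (104.8 - 103.89) / (3*1.77) = 0.1714
Cpl = (mean - LSL) / (3*sigma) = (103.89 - 96.2) / (3*1.77) = 1.4482
Cpk = min(Cpu, Cpl) = 0.1714

0.1714


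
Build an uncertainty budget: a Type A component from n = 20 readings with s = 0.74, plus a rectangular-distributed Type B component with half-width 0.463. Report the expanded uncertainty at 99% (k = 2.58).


u_A = s / sqrt(n) = 0.74 / sqrt(20) = 0.16546903
u_B = half_width / sqrt(3) = 0.463 / sqrt(3) = 0.26731317
uc = sqrt(u_A^2 + u_B^2) = sqrt(0.16546903^2 + 0.26731317^2) = 0.31438246
U = k * uc = 2.58 * 0.31438246
U = 0.8111

0.8111


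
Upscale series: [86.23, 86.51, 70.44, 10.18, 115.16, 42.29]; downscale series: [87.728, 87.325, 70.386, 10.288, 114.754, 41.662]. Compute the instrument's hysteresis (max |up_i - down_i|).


|86.23 - 87.728| = 1.4980
|86.51 - 87.325| = 0.8150
|70.44 - 70.386| = 0.0540
|10.18 - 10.288| = 0.1080
|115.16 - 114.754| = 0.4060
|42.29 - 41.662| = 0.6280
hysteresis = max(diffs) = 1.4980

1.4980


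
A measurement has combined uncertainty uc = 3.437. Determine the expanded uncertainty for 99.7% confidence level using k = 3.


U = k * uc
U = 3 * 3.437
U = 10.3110

10.3110


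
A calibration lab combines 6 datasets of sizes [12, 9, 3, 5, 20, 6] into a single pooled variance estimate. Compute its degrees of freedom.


nu = sum_i (n_i - 1)
nu = ((12 - 1) + (9 - 1) + (3 - 1) + (5 - 1) + (20 - 1) + (6 - 1))
nu = 11 + 8 + 2 + 4 + 19 + 5
nu = 49

49


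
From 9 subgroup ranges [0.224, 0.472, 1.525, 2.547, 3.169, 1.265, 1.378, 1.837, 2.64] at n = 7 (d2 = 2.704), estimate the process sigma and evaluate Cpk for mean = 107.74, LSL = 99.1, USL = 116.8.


R_bar = (0.224 + 0.472 + 1.525 + 2.547 + 3.169 + 1.265 + 1.378 + 1.837 + 2.64) / 9 = 1.673
sigma = R_bar / d2 = 1.673 / 2.704 = 0.61871302
Cp = (USL - LSL)/(6*sigma) = (116.8 - 99.1)/(6*0.61871302) = 4.7680
Cpu = (116.8 - 107.74)/(3*0.61871302) = 4.8811
Cpl = (107.74 - 99.1)/(3*0.61871302) = 4.6548
Cpk = min(Cpu, Cpl) = 4.6548

4.6548


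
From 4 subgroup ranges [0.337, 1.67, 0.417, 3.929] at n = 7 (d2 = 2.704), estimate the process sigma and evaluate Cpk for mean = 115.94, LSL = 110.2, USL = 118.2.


R_bar = (0.337 + 1.67 + 0.417 + 3.929) / 4 = 1.58825
sigma = R_bar / d2 = 1.58825 / 2.704 = 0.58737056
Cp = (USL - LSL)/(6*sigma) = (118.2 - 110.2)/(6*0.58737056) = 2.2700
Cpu = (118.2 - 115.94)/(3*0.58737056) = 1.2826
Cpl = (115.94 - 110.2)/(3*0.58737056) = 3.2575
Cpk = min(Cpu, Cpl) = 1.2826

1.2826


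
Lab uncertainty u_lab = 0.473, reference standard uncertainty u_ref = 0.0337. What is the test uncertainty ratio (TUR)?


TUR = u_lab / u_ref
= 0.473 / 0.0337
= 14.0356

14.0356


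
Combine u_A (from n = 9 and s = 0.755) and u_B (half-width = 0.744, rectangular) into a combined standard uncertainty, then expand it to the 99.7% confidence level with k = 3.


u_A = s / sqrt(n) = 0.755 / sqrt(9) = 0.25166667
u_B = half_width / sqrt(3) = 0.744 / sqrt(3) = 0.4295486
uc = sqrt(u_A^2 + u_B^2) = sqrt(0.25166667^2 + 0.4295486^2) = 0.49784346
U = k * uc = 3 * 0.49784346
U = 1.4935

1.4935


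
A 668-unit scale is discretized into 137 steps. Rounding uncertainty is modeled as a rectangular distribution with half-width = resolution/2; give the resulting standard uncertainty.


resolution = range / divisions
resolution = 668 / 137 = 4.8759124
u_res = resolution / (2*sqrt(3))
u_res = 4.8759124 / 3.4641016
u_res = 1.4076

1.4076


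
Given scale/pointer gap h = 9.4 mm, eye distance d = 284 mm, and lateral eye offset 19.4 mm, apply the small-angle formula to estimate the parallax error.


error = h * offset / d
= 9.4 * 19.4 / 284
= 0.6421

0.6421


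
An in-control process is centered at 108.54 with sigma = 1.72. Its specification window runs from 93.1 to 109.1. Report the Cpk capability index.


Cpu = (USL - mean) / (3*sigma) = (109.1 - 108.54) / (3*1.72) = 0.1085
Cpl = (mean - LSL) / (3*sigma) = (108.54 - 93.1) / (3*1.72) = 2.9922
Cpk = min(Cpu, Cpl) = 0.1085

0.1085


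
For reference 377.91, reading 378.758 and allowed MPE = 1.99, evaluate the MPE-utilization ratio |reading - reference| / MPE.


e = indication - reference = 378.758 - 377.91 = 0.8480
|e| = 0.8480
ratio = |e| / MPE = 0.8480 / 1.99
ratio = 0.4261

0.4261


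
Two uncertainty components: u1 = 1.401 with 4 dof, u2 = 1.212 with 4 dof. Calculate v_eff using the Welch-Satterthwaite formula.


uc = sqrt(u1^2 + u2^2) = sqrt(1.401^2 + 1.212^2) = 1.852497
v_eff = uc^4 / (u1^4/v1 + u2^4/v2)
= 1.852497^4 / (1.401^4/4 + 1.212^4/4)
= 11.776875 / 1.5025961
v_eff = 7.8377

7.8377


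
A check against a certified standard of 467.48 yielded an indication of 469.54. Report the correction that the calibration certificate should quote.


Correction = standard - reading
= 467.48 - 469.54
= -2.0600

-2.0600


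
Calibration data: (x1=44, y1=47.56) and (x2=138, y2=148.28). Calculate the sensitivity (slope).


slope = (y2 - y1) / (x2 - x1)
= (148.28 - 47.56) / (138 - 44)
= 100.7200 / 94
= 1.0715

1.0715


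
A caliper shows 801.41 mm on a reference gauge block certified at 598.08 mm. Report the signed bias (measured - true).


Systematic error = measured - true
= 801.41 - 598.08
= 203.3300

203.3300


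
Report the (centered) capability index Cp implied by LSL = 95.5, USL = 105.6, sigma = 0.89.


Cp = (USL - LSL) / (6 * sigma)
= (105.6 - 95.5) / (6 * 0.89)
= 10.1000 / 5.3400
= 1.8914

1.8914


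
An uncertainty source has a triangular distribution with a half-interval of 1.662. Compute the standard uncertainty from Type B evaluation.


u_B = half_width / sqrt(6)
u_B = 1.662 / 2.4494897
u_B = 0.6785

0.6785


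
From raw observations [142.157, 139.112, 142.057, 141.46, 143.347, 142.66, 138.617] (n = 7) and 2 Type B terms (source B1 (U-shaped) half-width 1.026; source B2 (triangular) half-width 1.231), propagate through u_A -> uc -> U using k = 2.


mean = (142.157 + 139.112 + 142.057 + 141.46 + 143.347 + 142.66 + 138.617) / 7 = 141.3442857
s = sqrt(sum((x - mean)^2)/(n-1)) = 1.795597
u_A = s / sqrt(n) = 1.795597 / sqrt(7) = 0.67867187
u_B1 = 1.026 / sqrt(2) = 0.72549156
u_B2 = 1.231 / sqrt(6) = 0.50255365
uc = sqrt(0.67867187^2 + 0.72549156^2 + 0.50255365^2) = 1.1133255
U = k * uc = 2 * 1.1133255
U = 2.2267

2.2267


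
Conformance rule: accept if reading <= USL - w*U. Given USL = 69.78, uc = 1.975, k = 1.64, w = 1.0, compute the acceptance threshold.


U = k * uc = 1.64 * 1.975 = 3.239
guard band g = w * U = 1.0 * 3.239 = 3.239
AL = USL - g = 69.78 - 3.239
AL = 66.5410

66.5410


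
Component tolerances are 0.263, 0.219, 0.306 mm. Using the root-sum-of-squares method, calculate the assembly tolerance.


RSS = sqrt(0.263^2 + 0.219^2 + 0.306^2)
= sqrt(0.210766)
= 0.4591

0.4591


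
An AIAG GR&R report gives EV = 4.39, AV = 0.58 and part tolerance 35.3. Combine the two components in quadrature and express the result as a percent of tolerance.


GRR = sqrt(EV^2 + AV^2) = sqrt(4.39^2 + 0.58^2) = 4.4281486
%GRR = GRR / tol * 100 = 4.4281486 / 35.3 * 100
%GRR = 12.5443

12.5443


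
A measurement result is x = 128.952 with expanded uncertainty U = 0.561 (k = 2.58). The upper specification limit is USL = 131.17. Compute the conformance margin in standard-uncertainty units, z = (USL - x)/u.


u = U / k = 0.561 / 2.58 = 0.21744186
margin = |USL - x| = |131.17 - 128.952| = 2.218
z = margin / u = 2.218 / 0.21744186
z = 10.2004

10.2004


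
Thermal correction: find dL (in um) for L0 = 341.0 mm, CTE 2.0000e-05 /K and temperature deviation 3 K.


dL = L * alpha * dT
= 341.0 * 2.0000e-05 * 3
= 0.0204600 mm
dL_um = 0.0204600 * 1000 = 20.4600 um

20.4600


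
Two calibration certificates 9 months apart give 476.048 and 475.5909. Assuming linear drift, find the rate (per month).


rate = (v2 - v1) / months
= (475.5909 - 476.048) / 9
= -0.4571 / 9
= -0.0508

-0.0508


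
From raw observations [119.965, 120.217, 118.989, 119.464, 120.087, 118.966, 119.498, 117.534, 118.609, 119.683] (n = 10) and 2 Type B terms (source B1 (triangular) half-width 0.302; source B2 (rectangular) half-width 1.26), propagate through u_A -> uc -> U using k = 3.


mean = (119.965 + 120.217 + 118.989 + 119.464 + 120.087 + 118.966 + 119.498 + 117.534 + 118.609 + 119.683) / 10 = 119.3012
s = sqrt(sum((x - mean)^2)/(n-1)) = 0.81101936
u_A = s / sqrt(n) = 0.81101936 / sqrt(10) = 0.25646684
u_B1 = 0.302 / sqrt(6) = 0.12329098
u_B2 = 1.26 / sqrt(3) = 0.72746134
uc = sqrt(0.25646684^2 + 0.12329098^2 + 0.72746134^2) = 0.78113757
U = k * uc = 3 * 0.78113757
U = 2.3434

2.3434


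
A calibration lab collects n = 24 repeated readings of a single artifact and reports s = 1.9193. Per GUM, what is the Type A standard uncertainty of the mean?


u_A = s / sqrt(n)
u_A = 1.9193 / sqrt(24)
u_A = 1.9193 / 4.8989795
u_A = 0.3918

0.3918


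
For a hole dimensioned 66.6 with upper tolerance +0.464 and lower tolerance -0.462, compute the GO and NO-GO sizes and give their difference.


GO = nominal - lower_tol (smallest hole = maximum material condition)
GO = 66.6 - 0.462 = 66.138
NO-GO = nominal + upper_tol (largest hole = least material condition)
NO-GO = 66.6 + 0.464 = 67.064
spread = NO-GO - GO = 67.064 - 66.138 = 0.9260

0.9260


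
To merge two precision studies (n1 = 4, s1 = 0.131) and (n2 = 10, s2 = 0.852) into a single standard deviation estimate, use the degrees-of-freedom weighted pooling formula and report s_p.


s_p = sqrt(((n1-1)*s1^2 + (n2-1)*s2^2) / (n1+n2-2))
numerator = (4-1)*0.131^2 + (10-1)*0.852^2 = 0.051483 + 6.533136 = 6.584619
denominator = 4 + 10 - 2 = 12
s_p^2 = 6.584619 / 12 = 0.54871825
s_p = sqrt(0.54871825) = 0.7408

0.7408


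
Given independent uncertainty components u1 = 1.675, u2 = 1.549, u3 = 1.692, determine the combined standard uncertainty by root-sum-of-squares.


uc = sqrt(1.675^2 + 1.549^2 + 1.692^2)
uc = sqrt(8.06789)
uc = 2.8404

2.8404


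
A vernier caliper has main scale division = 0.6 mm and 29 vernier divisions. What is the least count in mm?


LC = MSD / n_div
= 0.6 / 29
= 0.0207

0.0207


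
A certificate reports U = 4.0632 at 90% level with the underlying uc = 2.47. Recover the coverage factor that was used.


k = U / uc
k = 4.0632 / 2.47
k = 1.645

1.645


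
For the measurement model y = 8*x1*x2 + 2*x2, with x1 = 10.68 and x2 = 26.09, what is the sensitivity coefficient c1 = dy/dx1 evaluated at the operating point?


y = 8*x1*x2 + 2*x2
dy/dx1 = 8*x2
Evaluate at x2 = 26.09: c1 = 8 * 26.09
c1 = 208.7200

208.7200


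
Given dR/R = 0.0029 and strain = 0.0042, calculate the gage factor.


GF = (dR/R) / epsilon
= 0.0029 / 0.0042
= 0.6905

0.6905


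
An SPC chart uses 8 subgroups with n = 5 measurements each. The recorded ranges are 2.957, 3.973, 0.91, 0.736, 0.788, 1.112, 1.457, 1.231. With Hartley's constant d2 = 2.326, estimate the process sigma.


R_bar = (2.957 + 3.973 + 0.91 + 0.736 + 0.788 + 1.112 + 1.457 + 1.231) / 8
R_bar = 13.164 / 8 = 1.6455
sigma_hat = R_bar / d2 = 1.6455 / 2.326 = 0.7074

0.7074


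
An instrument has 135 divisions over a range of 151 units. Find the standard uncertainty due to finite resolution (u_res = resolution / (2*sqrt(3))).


resolution = range / divisions
resolution = 151 / 135 = 1.1185185
u_res = resolution / (2*sqrt(3))
u_res = 1.1185185 / 3.4641016
u_res = 0.3229

0.3229


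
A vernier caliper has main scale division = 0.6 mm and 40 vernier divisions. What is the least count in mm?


LC = MSD / n_div
= 0.6 / 40
= 0.0150

0.0150


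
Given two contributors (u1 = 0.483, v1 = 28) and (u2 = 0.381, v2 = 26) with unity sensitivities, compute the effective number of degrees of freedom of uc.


uc = sqrt(u1^2 + u2^2) = sqrt(0.483^2 + 0.381^2) = 0.6151829
v_eff = uc^4 / (u1^4/v1 + u2^4/v2)
= 0.6151829^4 / (0.483^4/28 + 0.381^4/26)
= 0.1432244 / 0.0027541562
v_eff = 52.0030

52.0030


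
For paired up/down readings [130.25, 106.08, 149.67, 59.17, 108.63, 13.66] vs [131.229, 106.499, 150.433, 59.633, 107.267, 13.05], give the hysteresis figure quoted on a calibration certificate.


|130.25 - 131.229| = 0.9790
|106.08 - 106.499| = 0.4190
|149.67 - 150.433| = 0.7630
|59.17 - 59.633| = 0.4630
|108.63 - 107.267| = 1.3630
|13.66 - 13.05| = 0.6100
hysteresis = max(diffs) = 1.3630

1.3630


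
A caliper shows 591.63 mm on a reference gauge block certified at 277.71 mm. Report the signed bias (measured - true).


Systematic error = measured - true
= 591.63 - 277.71
= 313.9200

313.9200


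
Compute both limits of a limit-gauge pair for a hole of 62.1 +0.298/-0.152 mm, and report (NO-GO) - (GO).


GO = nominal - lower_tol (smallest hole = maximum material condition)
GO = 62.1 - 0.152 = 61.948
NO-GO = nominal + upper_tol (largest hole = least material condition)
NO-GO = 62.1 + 0.298 = 62.398
spread = NO-GO - GO = 62.398 - 61.948 = 0.4500

0.4500


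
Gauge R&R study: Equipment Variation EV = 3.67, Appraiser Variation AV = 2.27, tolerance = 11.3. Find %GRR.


GRR = sqrt(EV^2 + AV^2) = sqrt(3.67^2 + 2.27^2) = 4.3152984
%GRR = GRR / tol * 100 = 4.3152984 / 11.3 * 100
%GRR = 38.1885

38.1885


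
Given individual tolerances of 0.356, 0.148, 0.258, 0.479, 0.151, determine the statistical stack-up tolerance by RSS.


RSS = sqrt(0.356^2 + 0.148^2 + 0.258^2 + 0.479^2 + 0.151^2)
= sqrt(0.467446)
= 0.6837

0.6837


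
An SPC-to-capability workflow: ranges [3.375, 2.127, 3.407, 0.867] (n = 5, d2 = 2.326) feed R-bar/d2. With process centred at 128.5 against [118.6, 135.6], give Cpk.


R_bar = (3.375 + 2.127 + 3.407 + 0.867) / 4 = 2.444
sigma = R_bar / d2 = 2.444 / 2.326 = 1.0507309
Cp = (USL - LSL)/(6*sigma) = (135.6 - 118.6)/(6*1.0507309) = 2.6965
Cpu = (135.6 - 128.5)/(3*1.0507309) = 2.2524
Cpl = (128.5 - 118.6)/(3*1.0507309) = 3.1407
Cpk = min(Cpu, Cpl) = 2.2524

2.2524


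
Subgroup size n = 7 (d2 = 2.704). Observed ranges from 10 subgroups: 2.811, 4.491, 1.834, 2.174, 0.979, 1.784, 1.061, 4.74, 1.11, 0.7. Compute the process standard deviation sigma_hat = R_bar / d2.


R_bar = (2.811 + 4.491 + 1.834 + 2.174 + 0.979 + 1.784 + 1.061 + 4.74 + 1.11 + 0.7) / 10
R_bar = 21.684 / 10 = 2.1684
sigma_hat = R_bar / d2 = 2.1684 / 2.704 = 0.8019

0.8019


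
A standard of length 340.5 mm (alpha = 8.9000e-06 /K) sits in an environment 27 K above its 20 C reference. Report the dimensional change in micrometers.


dL = L * alpha * dT
= 340.5 * 8.9000e-06 * 27
= 0.0818221 mm
dL_um = 0.0818221 * 1000 = 81.8221 um

81.8221


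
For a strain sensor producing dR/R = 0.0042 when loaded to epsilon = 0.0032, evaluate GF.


GF = (dR/R) / epsilon
= 0.0042 / 0.0032
= 1.3125

1.3125


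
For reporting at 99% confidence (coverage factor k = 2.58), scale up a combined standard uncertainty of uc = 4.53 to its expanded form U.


U = k * uc
U = 2.58 * 4.53
U = 11.6874

11.6874


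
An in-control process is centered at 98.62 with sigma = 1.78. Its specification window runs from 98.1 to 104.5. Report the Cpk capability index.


Cpu = (USL - mean) / (3*sigma) = (104.5 - 98.62) / (3*1.78) = 1.1011
Cpl = (mean - LSL) / (3*sigma) = (98.62 - 98.1) / (3*1.78) = 0.0974
Cpk = min(Cpu, Cpl) = 0.0974

0.0974


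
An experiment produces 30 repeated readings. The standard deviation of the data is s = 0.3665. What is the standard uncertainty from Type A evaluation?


u_A = s / sqrt(n)
u_A = 0.3665 / sqrt(30)
u_A = 0.3665 / 5.4772256
u_A = 0.0669

0.0669


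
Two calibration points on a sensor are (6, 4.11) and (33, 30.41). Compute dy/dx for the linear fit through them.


slope = (y2 - y1) / (x2 - x1)
= (30.41 - 4.11) / (33 - 6)
= 26.3000 / 27
= 0.9741

0.9741


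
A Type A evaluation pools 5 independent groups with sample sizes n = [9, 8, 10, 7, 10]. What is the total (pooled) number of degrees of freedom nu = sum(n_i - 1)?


nu = sum_i (n_i - 1)
nu = ((9 - 1) + (8 - 1) + (10 - 1) + (7 - 1) + (10 - 1))
nu = 8 + 7 + 9 + 6 + 9
nu = 39

39


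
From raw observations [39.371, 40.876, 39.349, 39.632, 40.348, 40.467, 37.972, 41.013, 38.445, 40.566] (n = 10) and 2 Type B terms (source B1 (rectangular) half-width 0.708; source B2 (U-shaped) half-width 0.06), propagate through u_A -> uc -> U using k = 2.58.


mean = (39.371 + 40.876 + 39.349 + 39.632 + 40.348 + 40.467 + 37.972 + 41.013 + 38.445 + 40.566) / 10 = 39.8039
s = sqrt(sum((x - mean)^2)/(n-1)) = 1.0303299
u_A = s / sqrt(n) = 1.0303299 / sqrt(10) = 0.32581892
u_B1 = 0.708 / sqrt(3) = 0.40876399
u_B2 = 0.06 / sqrt(2) = 0.042426407
uc = sqrt(0.32581892^2 + 0.40876399^2 + 0.042426407^2) = 0.52444825
U = k * uc = 2.58 * 0.52444825
U = 1.3531

1.3531


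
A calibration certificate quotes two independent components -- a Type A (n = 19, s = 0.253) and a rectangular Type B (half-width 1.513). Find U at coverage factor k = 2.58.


u_A = s / sqrt(n) = 0.253 / sqrt(19) = 0.058042181
u_B = half_width / sqrt(3) = 1.513 / sqrt(3) = 0.87353096
uc = sqrt(u_A^2 + u_B^2) = sqrt(0.058042181^2 + 0.87353096^2) = 0.87545716
U = k * uc = 2.58 * 0.87545716
U = 2.2587

2.2587


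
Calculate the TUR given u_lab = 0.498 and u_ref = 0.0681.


TUR = u_lab / u_ref
= 0.498 / 0.0681
= 7.3128

7.3128


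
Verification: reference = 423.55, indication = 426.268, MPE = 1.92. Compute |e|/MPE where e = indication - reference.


e = indication - reference = 426.268 - 423.55 = 2.7180
|e| = 2.7180
ratio = |e| / MPE = 2.7180 / 1.92
ratio = 1.4156

1.4156


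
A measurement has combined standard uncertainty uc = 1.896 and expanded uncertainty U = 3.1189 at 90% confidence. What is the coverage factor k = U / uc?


k = U / uc
k = 3.1189 / 1.896
k = 1.645

1.645


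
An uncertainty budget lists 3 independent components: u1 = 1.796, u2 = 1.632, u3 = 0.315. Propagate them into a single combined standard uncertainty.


uc = sqrt(1.796^2 + 1.632^2 + 0.315^2)
uc = sqrt(5.988265)
uc = 2.4471

2.4471


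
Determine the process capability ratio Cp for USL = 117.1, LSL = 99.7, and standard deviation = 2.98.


Cp = (USL - LSL) / (6 * sigma)
= (117.1 - 99.7) / (6 * 2.98)
= 17.4000 / 17.8800
= 0.9732

0.9732


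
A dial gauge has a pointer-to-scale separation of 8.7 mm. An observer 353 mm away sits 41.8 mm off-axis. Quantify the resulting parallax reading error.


error = h * offset / d
= 8.7 * 41.8 / 353
= 1.0302

1.0302


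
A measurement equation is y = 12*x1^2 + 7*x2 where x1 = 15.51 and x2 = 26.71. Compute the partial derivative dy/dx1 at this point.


y = 12*x1^2 + 7*x2
dy/dx1 = 2*12*x1
Evaluate at x1 = 15.51: c1 = 24 * 15.51
c1 = 372.2400

372.2400


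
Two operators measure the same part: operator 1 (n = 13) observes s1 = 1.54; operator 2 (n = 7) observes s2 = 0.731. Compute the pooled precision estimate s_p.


s_p = sqrt(((n1-1)*s1^2 + (n2-1)*s2^2) / (n1+n2-2))
numerator = (13-1)*1.54^2 + (7-1)*0.731^2 = 28.4592 + 3.206166 = 31.665366
denominator = 13 + 7 - 2 = 18
s_p^2 = 31.665366 / 18 = 1.759187
s_p = sqrt(1.759187) = 1.3263

1.3263


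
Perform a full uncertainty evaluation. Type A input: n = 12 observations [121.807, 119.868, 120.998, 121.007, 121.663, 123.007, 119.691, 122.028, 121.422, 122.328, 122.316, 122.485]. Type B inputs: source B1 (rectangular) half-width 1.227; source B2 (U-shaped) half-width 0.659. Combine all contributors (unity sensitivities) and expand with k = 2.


mean = (121.807 + 119.868 + 120.998 + 121.007 + 121.663 + 123.007 + 119.691 + 122.028 + 121.422 + 122.328 + 122.316 + 122.485) / 12 = 121.5516667
s = sqrt(sum((x - mean)^2)/(n-1)) = 1.0179
u_A = s / sqrt(n) = 1.0179 / sqrt(12) = 0.29384242
u_B1 = 1.227 / sqrt(3) = 0.70840878
u_B2 = 0.659 / sqrt(2) = 0.46598337
uc = sqrt(0.29384242^2 + 0.70840878^2 + 0.46598337^2) = 0.89740006
U = k * uc = 2 * 0.89740006
U = 1.7948

1.7948


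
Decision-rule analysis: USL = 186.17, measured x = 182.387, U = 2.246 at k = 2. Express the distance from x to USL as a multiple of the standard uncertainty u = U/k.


u = U / k = 2.246 / 2 = 1.123
margin = |USL - x| = |186.17 - 182.387| = 3.783
z = margin / u = 3.783 / 1.123
z = 3.3687

3.3687


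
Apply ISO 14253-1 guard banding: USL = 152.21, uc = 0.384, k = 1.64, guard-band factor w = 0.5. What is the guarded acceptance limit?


U = k * uc = 1.64 * 0.384 = 0.62976
guard band g = w * U = 0.5 * 0.62976 = 0.31488
AL = USL - g = 152.21 - 0.31488
AL = 151.8951

151.8951


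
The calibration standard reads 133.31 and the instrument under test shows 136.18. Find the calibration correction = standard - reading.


Correction = standard - reading
= 133.31 - 136.18
= -2.8700

-2.8700


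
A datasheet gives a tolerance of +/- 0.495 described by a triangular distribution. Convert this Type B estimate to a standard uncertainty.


u_B = half_width / sqrt(6)
u_B = 0.495 / 2.4494897
u_B = 0.2021

0.2021


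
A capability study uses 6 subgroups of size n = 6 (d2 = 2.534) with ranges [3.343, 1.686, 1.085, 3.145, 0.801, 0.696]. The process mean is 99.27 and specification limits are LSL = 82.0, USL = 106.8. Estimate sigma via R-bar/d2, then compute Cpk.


R_bar = (3.343 + 1.686 + 1.085 + 3.145 + 0.801 + 0.696) / 6 = 1.7926667
sigma = R_bar / d2 = 1.7926667 / 2.534 = 0.70744542
Cp = (USL - LSL)/(6*sigma) = (106.8 - 82.0)/(6*0.70744542) = 5.8426
Cpu = (106.8 - 99.27)/(3*0.70744542) = 3.5480
Cpl = (99.27 - 82.0)/(3*0.70744542) = 8.1373
Cpk = min(Cpu, Cpl) = 3.5480

3.5480
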